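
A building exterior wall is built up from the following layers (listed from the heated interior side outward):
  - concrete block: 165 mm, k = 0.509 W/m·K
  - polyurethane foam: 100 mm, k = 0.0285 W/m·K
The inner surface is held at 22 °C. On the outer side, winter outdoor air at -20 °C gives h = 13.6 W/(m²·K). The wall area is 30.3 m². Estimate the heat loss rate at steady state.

Thermal resistances in series:
R_concrete block = L/(kA) = 0.165/(0.509×30.3) = 0.0107 K/W
R_polyurethane foam = L/(kA) = 0.1/(0.0285×30.3) = 0.1158 K/W
R_outer film = 1/(h_o·A) = 1/(13.6×30.3) = 0.002427 K/W
R_total = 0.1289 K/W
Q = ΔT / R_total = 42 / 0.1289

Q ≈ 326 W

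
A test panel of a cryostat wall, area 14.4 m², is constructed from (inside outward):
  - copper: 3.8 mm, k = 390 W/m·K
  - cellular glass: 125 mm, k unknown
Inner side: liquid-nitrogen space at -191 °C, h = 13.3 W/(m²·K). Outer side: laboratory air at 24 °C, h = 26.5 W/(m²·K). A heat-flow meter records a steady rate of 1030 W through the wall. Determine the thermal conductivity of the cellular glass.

Series thermal resistances:
R_inner film = 1/(h_i·A) = 1/(13.3×14.4) = 0.005221 K/W
R_copper = L/(kA) = 0.0038/(390×14.4) = 6.766×10^-7 K/W
R_outer film = 1/(h_o·A) = 1/(26.5×14.4) = 0.002621 K/W
Sum of known resistances R_other = 0.007843 K/W
Total R = ΔT/Q = 215/1030 = 0.2087 K/W
R_cellular glass = R_total − R_other = 0.2009 K/W
k = L/(R·A) = 0.125/(0.2009×14.4)

k ≈ 0.0432 W/(m·K)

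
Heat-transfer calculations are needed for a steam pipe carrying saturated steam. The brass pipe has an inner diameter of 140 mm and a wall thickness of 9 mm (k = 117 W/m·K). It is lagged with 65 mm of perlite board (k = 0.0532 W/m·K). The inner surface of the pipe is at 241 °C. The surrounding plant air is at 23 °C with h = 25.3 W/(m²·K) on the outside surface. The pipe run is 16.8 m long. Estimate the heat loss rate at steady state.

For a radial system each layer contributes R = ln(r_out/r_in)/(2πkL); films add R = 1/(hA).
R_brass pipe wall = ln(79/70)/(2π×117×16.8) = 9.794×10^-6 K/W
R_perlite board = ln(144/79)/(2π×0.0532×16.8) = 0.1069 K/W
R_outer film = 1/(h_o·2πr_oL) = 1/(25.3×2π×0.144×16.8) = 0.0026 K/W
R_total = 0.1095 K/W
Q = ΔT/R_total = 218/0.1095

Q ≈ 1990 W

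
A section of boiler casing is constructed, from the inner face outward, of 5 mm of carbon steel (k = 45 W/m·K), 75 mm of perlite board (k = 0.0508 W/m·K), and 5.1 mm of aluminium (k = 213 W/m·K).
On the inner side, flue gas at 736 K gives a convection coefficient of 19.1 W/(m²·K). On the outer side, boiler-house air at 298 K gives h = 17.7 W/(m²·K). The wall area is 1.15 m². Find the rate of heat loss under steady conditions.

Q ≈ 318 W

Model the wall as resistances in series:
R_inner film = 1/(h_i·A) = 1/(19.1×1.15) = 0.04553 K/W
R_carbon steel = L/(kA) = 0.005/(45×1.15) = 9.662×10^-5 K/W
R_perlite board = L/(kA) = 0.075/(0.0508×1.15) = 1.284 K/W
R_aluminium = L/(kA) = 0.0051/(213×1.15) = 2.082×10^-5 K/W
R_outer film = 1/(h_o·A) = 1/(17.7×1.15) = 0.04913 K/W
R_total = 1.379 K/W
Q = ΔT / R_total = 438 / 1.379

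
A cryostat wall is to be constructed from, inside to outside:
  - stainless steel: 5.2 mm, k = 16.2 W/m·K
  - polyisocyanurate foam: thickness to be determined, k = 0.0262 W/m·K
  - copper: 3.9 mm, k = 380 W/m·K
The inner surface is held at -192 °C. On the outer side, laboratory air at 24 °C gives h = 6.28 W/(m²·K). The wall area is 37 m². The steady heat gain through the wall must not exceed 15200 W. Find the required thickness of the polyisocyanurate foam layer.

Using the resistance-network approach (series):
R_stainless steel = L/(kA) = 0.0052/(16.2×37) = 8.675×10^-6 K/W
R_copper = L/(kA) = 0.0039/(380×37) = 2.774×10^-7 K/W
R_outer film = 1/(h_o·A) = 1/(6.28×37) = 0.004304 K/W
Sum of the known resistances R_other = 0.004313 K/W
Required total resistance R_tot = ΔT/Q_allow = 216/15200 = 0.01421 K/W
R_polyisocyanurate foam = R_tot − R_other = 0.009898 K/W
L = R·k·A = 0.009898×0.0262×37

L ≈ 9.6 mm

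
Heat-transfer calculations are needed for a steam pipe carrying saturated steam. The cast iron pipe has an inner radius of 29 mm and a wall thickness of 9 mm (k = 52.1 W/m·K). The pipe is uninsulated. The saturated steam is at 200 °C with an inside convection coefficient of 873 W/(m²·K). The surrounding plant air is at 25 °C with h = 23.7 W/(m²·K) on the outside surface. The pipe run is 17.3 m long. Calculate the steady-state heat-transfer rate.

Treating each annulus and film as a series resistance:
R_inner film = 1/(h_i·2πr₁L) = 1/(873×2π×0.029×17.3) = 3.634×10^-4 K/W
R_cast iron pipe wall = ln(38/29)/(2π×52.1×17.3) = 4.773×10^-5 K/W
R_outer film = 1/(h_o·2πr_oL) = 1/(23.7×2π×0.038×17.3) = 0.01022 K/W
R_total = 0.01063 K/W
Q = ΔT/R_total = 175/0.01063

Q ≈ 16500 W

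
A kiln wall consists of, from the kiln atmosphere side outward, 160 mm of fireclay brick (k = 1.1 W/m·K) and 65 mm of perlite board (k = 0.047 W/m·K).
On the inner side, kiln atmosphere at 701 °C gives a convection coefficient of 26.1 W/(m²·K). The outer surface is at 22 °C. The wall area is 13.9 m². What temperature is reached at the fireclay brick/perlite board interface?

Series thermal resistances:
R_inner film = 1/(h_i·A) = 1/(26.1×13.9) = 0.002756 K/W
R_fireclay brick = L/(kA) = 0.16/(1.1×13.9) = 0.01046 K/W
R_perlite board = L/(kA) = 0.065/(0.047×13.9) = 0.09949 K/W
R_total = 0.1127 K/W;  Q = ΔT/R_total = 679/0.1127 = 6024 W
T_interface = T_inner − Q·ΣR(inner→interface) = 701 − 6020×0.01322

T ≈ 621 °C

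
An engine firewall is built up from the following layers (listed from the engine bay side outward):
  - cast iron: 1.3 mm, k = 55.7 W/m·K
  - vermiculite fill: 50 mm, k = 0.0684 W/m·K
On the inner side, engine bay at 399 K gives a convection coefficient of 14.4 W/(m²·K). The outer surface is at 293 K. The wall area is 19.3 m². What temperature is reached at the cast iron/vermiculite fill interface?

T ≈ 390 K

Treating each layer as a thermal resistance in series:
R_inner film = 1/(h_i·A) = 1/(14.4×19.3) = 0.003598 K/W
R_cast iron = L/(kA) = 0.0013/(55.7×19.3) = 1.209×10^-6 K/W
R_vermiculite fill = L/(kA) = 0.05/(0.0684×19.3) = 0.03788 K/W
R_total = 0.04147 K/W;  Q = ΔT/R_total = 106/0.04147 = 2556 W
T_interface = T_inner − Q·ΣR(inner→interface) = 399 − 2560×0.003599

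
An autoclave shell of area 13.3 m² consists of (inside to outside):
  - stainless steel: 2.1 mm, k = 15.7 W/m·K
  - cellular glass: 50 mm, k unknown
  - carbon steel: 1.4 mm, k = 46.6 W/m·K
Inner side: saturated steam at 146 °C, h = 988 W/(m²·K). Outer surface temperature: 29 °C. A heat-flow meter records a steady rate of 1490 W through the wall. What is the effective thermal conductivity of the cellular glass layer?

Model the wall as resistances in series:
R_inner film = 1/(h_i·A) = 1/(988×13.3) = 7.61×10^-5 K/W
R_stainless steel = L/(kA) = 0.0021/(15.7×13.3) = 1.006×10^-5 K/W
R_carbon steel = L/(kA) = 0.0014/(46.6×13.3) = 2.259×10^-6 K/W
Sum of known resistances R_other = 8.842×10^-5 K/W
Total R = ΔT/Q = 117/1490 = 0.07852 K/W
R_cellular glass = R_total − R_other = 0.07844 K/W
k = L/(R·A) = 0.05/(0.07844×13.3)

k ≈ 0.0479 W/(m·K)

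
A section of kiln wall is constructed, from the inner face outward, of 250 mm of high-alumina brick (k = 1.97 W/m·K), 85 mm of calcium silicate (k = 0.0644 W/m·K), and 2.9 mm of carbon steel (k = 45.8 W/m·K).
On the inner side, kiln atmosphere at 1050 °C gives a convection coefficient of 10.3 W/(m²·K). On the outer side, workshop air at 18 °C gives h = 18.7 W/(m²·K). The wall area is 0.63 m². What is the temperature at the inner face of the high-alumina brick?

Thermal resistances in series:
R_inner film = 1/(h_i·A) = 1/(10.3×0.63) = 0.1541 K/W
R_high-alumina brick = L/(kA) = 0.25/(1.97×0.63) = 0.2014 K/W
R_calcium silicate = L/(kA) = 0.085/(0.0644×0.63) = 2.095 K/W
R_carbon steel = L/(kA) = 0.0029/(45.8×0.63) = 1.005×10^-4 K/W
R_outer film = 1/(h_o·A) = 1/(18.7×0.63) = 0.08488 K/W
R_total = 2.536 K/W;  Q = ΔT/R_total = 1032/2.536 = 407 W
T_interface = T_inner − Q·ΣR(inner→interface) = 1050 − 407×0.1541

T ≈ 987 °C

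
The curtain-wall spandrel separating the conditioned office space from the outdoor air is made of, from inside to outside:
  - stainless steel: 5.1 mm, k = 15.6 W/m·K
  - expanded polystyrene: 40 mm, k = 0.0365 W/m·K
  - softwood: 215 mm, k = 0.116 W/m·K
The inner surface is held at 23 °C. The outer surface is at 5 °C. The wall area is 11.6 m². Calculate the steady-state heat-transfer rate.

Q ≈ 70.8 W

Treating each layer as a thermal resistance in series:
R_stainless steel = L/(kA) = 0.0051/(15.6×11.6) = 2.818×10^-5 K/W
R_expanded polystyrene = L/(kA) = 0.04/(0.0365×11.6) = 0.09447 K/W
R_softwood = L/(kA) = 0.215/(0.116×11.6) = 0.1598 K/W
R_total = 0.2543 K/W
Q = ΔT / R_total = 18 / 0.2543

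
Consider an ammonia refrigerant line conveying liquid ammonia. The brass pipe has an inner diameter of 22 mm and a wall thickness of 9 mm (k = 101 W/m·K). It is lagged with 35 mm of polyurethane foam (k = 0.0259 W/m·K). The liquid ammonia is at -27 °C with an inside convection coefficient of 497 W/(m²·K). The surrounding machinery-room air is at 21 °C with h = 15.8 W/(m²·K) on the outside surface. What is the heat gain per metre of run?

q′ ≈ 7.47 W/m

Cylindrical conduction, so R = ln(r₂/r₁)/(2πkL) per layer, in series:
R_inner film = 1/(h_i·2πr₁L) = 1/(497×2π×0.011×1) = 0.02911 K/W
R_brass pipe wall = ln(20/11)/(2π×101×1) = 9.421×10^-4 K/W
R_polyurethane foam = ln(55/20)/(2π×0.0259×1) = 6.216 K/W
R_outer film = 1/(h_o·2πr_oL) = 1/(15.8×2π×0.055×1) = 0.1831 K/W
R_total = 6.429 K/W
Q = ΔT/R_total = 48/6.429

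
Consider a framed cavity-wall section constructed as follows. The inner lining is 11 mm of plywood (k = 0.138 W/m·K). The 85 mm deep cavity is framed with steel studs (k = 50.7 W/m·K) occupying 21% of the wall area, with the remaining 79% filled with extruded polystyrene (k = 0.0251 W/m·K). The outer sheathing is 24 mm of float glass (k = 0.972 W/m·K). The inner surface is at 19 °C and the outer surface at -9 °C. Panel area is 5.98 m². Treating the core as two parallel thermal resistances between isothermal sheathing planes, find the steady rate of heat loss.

Sheathing layers in series; stud and cavity paths in parallel between them.
R_inner = 0.011/(0.138×5.98) = 0.01333 K/W
R_stud  = 0.085/(50.7×0.21×5.98) = 0.001335 K/W
R_cav   = 0.085/(0.0251×0.79×5.98) = 0.7168 K/W
1/R_core = 1/R_stud + 1/R_cav → R_core = 0.001333 K/W
R_outer = 0.024/(0.972×5.98) = 0.004129 K/W
R_total = 0.01879 K/W
Q = ΔT/R_total = 28/0.01879

Q ≈ 1490 W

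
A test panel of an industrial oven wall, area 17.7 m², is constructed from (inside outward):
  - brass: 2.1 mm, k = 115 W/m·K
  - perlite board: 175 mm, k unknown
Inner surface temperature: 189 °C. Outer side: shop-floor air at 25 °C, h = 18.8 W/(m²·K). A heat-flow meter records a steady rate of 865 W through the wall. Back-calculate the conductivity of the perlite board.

k ≈ 0.053 W/(m·K)

Using the resistance-network approach (series):
R_brass = L/(kA) = 0.0021/(115×17.7) = 1.032×10^-6 K/W
R_outer film = 1/(h_o·A) = 1/(18.8×17.7) = 0.003005 K/W
Sum of known resistances R_other = 0.003006 K/W
Total R = ΔT/Q = 164/865 = 0.1896 K/W
R_perlite board = R_total − R_other = 0.1866 K/W
k = L/(R·A) = 0.175/(0.1866×17.7)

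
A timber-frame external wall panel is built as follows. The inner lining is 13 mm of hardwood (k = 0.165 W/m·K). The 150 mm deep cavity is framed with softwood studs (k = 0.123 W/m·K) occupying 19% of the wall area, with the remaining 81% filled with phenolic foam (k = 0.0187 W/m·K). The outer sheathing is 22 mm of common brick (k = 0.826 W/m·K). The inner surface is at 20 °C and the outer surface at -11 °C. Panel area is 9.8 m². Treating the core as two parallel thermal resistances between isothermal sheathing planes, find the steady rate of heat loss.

Sheathing layers in series; stud and cavity paths in parallel between them.
R_inner = 0.013/(0.165×9.8) = 0.00804 K/W
R_stud  = 0.15/(0.123×0.19×9.8) = 0.6549 K/W
R_cav   = 0.15/(0.0187×0.81×9.8) = 1.011 K/W
1/R_core = 1/R_stud + 1/R_cav → R_core = 0.3974 K/W
R_outer = 0.022/(0.826×9.8) = 0.002718 K/W
R_total = 0.4081 K/W
Q = ΔT/R_total = 31/0.4081

Q ≈ 76 W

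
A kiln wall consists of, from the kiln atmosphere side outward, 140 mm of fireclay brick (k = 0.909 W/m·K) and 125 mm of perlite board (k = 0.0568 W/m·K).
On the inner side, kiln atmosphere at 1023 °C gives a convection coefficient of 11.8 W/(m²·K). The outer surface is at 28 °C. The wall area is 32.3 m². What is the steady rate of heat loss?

Q ≈ 13200 W

Thermal resistances in series:
R_inner film = 1/(h_i·A) = 1/(11.8×32.3) = 0.002624 K/W
R_fireclay brick = L/(kA) = 0.14/(0.909×32.3) = 0.004768 K/W
R_perlite board = L/(kA) = 0.125/(0.0568×32.3) = 0.06813 K/W
R_total = 0.07553 K/W
Q = ΔT / R_total = 995 / 0.07553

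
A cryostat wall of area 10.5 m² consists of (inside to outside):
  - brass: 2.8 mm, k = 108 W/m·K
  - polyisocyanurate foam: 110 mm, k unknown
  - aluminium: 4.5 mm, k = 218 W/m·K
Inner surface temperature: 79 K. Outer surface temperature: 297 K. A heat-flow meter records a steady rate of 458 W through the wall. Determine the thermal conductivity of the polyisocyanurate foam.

k ≈ 0.022 W/(m·K)

Model the wall as resistances in series:
R_brass = L/(kA) = 0.0028/(108×10.5) = 2.469×10^-6 K/W
R_aluminium = L/(kA) = 0.0045/(218×10.5) = 1.966×10^-6 K/W
Sum of known resistances R_other = 4.435×10^-6 K/W
Total R = ΔT/Q = 218/458 = 0.476 K/W
R_polyisocyanurate foam = R_total − R_other = 0.476 K/W
k = L/(R·A) = 0.11/(0.476×10.5)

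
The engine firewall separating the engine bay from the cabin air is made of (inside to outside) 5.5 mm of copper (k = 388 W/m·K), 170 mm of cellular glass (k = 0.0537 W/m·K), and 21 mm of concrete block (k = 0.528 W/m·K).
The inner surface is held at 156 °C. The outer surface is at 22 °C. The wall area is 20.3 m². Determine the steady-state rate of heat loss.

Q ≈ 849 W

Model the wall as resistances in series:
R_copper = L/(kA) = 0.0055/(388×20.3) = 6.983×10^-7 K/W
R_cellular glass = L/(kA) = 0.17/(0.0537×20.3) = 0.1559 K/W
R_concrete block = L/(kA) = 0.021/(0.528×20.3) = 0.001959 K/W
R_total = 0.1579 K/W
Q = ΔT / R_total = 134 / 0.1579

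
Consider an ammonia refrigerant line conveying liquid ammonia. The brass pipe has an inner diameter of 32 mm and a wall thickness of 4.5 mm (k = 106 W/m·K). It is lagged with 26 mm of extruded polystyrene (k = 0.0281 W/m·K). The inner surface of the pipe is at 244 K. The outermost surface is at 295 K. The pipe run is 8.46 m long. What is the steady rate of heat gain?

Q ≈ 93 W

Per-layer cylindrical resistances, series-summed:
R_brass pipe wall = ln(20.5/16)/(2π×106×8.46) = 4.399×10^-5 K/W
R_extruded polystyrene = ln(46.5/20.5)/(2π×0.0281×8.46) = 0.5483 K/W
R_total = 0.5484 K/W
Q = ΔT/R_total = 51/0.5484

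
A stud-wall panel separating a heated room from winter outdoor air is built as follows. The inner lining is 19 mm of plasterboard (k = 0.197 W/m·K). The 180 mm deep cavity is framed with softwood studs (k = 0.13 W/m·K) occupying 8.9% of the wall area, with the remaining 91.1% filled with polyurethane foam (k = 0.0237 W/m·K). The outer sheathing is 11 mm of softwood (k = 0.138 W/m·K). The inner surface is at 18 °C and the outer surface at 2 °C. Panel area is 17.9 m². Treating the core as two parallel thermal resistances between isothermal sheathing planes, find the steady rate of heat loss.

Sheathing layers in series; stud and cavity paths in parallel between them.
R_inner = 0.019/(0.197×17.9) = 0.005388 K/W
R_stud  = 0.18/(0.13×0.089×17.9) = 0.8691 K/W
R_cav   = 0.18/(0.0237×0.911×17.9) = 0.4657 K/W
1/R_core = 1/R_stud + 1/R_cav → R_core = 0.3032 K/W
R_outer = 0.011/(0.138×17.9) = 0.004453 K/W
R_total = 0.3131 K/W
Q = ΔT/R_total = 16/0.3131

Q ≈ 51.1 W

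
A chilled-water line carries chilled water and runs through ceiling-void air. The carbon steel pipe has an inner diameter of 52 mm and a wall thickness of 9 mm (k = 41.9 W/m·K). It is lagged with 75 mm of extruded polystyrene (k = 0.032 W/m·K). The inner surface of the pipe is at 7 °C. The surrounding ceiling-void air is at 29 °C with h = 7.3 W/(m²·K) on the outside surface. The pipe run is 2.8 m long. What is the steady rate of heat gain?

Q ≈ 10.4 W

For a radial system each layer contributes R = ln(r_out/r_in)/(2πkL); films add R = 1/(hA).
R_carbon steel pipe wall = ln(35/26)/(2π×41.9×2.8) = 4.032×10^-4 K/W
R_extruded polystyrene = ln(110/35)/(2π×0.032×2.8) = 2.034 K/W
R_outer film = 1/(h_o·2πr_oL) = 1/(7.3×2π×0.11×2.8) = 0.07079 K/W
R_total = 2.105 K/W
Q = ΔT/R_total = 22/2.105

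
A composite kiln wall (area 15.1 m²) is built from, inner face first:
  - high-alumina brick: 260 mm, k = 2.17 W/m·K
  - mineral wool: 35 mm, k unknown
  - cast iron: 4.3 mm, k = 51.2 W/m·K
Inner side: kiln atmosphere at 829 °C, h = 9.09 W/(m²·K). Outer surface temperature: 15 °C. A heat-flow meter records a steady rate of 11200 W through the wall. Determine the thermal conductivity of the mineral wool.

Thermal resistances in series:
R_inner film = 1/(h_i·A) = 1/(9.09×15.1) = 0.007285 K/W
R_high-alumina brick = L/(kA) = 0.26/(2.17×15.1) = 0.007935 K/W
R_cast iron = L/(kA) = 0.0043/(51.2×15.1) = 5.562×10^-6 K/W
Sum of known resistances R_other = 0.01523 K/W
Total R = ΔT/Q = 814/11200 = 0.07268 K/W
R_mineral wool = R_total − R_other = 0.05745 K/W
k = L/(R·A) = 0.035/(0.05745×15.1)

k ≈ 0.0403 W/(m·K)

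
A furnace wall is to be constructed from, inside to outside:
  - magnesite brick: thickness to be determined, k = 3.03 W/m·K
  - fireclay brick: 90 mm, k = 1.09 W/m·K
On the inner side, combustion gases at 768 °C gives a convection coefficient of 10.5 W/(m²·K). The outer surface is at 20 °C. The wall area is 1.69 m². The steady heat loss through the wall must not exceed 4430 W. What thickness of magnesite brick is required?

L ≈ 326 mm

Treating each layer as a thermal resistance in series:
R_inner film = 1/(h_i·A) = 1/(10.5×1.69) = 0.05635 K/W
R_fireclay brick = L/(kA) = 0.09/(1.09×1.69) = 0.04886 K/W
Sum of the known resistances R_other = 0.1052 K/W
Required total resistance R_tot = ΔT/Q_allow = 748/4430 = 0.1688 K/W
R_magnesite brick = R_tot − R_other = 0.06364 K/W
L = R·k·A = 0.06364×3.03×1.69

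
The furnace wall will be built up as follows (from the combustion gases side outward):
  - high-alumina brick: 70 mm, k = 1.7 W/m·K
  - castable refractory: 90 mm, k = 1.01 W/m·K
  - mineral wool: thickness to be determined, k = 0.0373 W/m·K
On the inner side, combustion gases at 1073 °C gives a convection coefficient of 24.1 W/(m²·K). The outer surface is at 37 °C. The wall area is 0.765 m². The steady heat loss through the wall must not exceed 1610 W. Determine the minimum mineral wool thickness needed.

L ≈ 12 mm

Series thermal resistances:
R_inner film = 1/(h_i·A) = 1/(24.1×0.765) = 0.05424 K/W
R_high-alumina brick = L/(kA) = 0.07/(1.7×0.765) = 0.05383 K/W
R_castable refractory = L/(kA) = 0.09/(1.01×0.765) = 0.1165 K/W
Sum of the known resistances R_other = 0.2245 K/W
Required total resistance R_tot = ΔT/Q_allow = 1036/1610 = 0.6435 K/W
R_mineral wool = R_tot − R_other = 0.4189 K/W
L = R·k·A = 0.4189×0.0373×0.765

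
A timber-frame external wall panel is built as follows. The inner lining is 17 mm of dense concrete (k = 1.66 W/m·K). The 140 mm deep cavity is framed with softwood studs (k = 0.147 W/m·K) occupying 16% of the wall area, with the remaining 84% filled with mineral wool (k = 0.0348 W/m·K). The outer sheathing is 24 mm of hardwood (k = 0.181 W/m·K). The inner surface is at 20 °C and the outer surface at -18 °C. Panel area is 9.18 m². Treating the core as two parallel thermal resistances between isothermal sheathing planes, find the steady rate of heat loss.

Sheathing layers in series; stud and cavity paths in parallel between them.
R_inner = 0.017/(1.66×9.18) = 0.001116 K/W
R_stud  = 0.14/(0.147×0.16×9.18) = 0.6484 K/W
R_cav   = 0.14/(0.0348×0.84×9.18) = 0.5217 K/W
1/R_core = 1/R_stud + 1/R_cav → R_core = 0.2891 K/W
R_outer = 0.024/(0.181×9.18) = 0.01444 K/W
R_total = 0.3047 K/W
Q = ΔT/R_total = 38/0.3047

Q ≈ 125 W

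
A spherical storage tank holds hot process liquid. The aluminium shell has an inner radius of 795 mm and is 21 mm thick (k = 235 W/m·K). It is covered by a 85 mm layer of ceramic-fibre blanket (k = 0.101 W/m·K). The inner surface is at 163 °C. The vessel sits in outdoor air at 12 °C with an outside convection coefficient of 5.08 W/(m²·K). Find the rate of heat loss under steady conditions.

Q ≈ 1370 W

For a spherical shell R = (1/r₁ − 1/r₂)/(4πk); film R = 1/(h·4πr²). In series:
R_aluminium shell = (1/0.795 − 1/0.816)/(4π×235) = 1.096×10^-5 K/W
R_ceramic-fibre blanket = (1/0.816 − 1/0.901)/(4π×0.101) = 0.09109 K/W
R_outer film = 1/(h·4πr_o²) = 1/(5.08×4π×0.901²) = 0.0193 K/W
R_total = 0.1104 K/W
Q = ΔT/R_total = 151/0.1104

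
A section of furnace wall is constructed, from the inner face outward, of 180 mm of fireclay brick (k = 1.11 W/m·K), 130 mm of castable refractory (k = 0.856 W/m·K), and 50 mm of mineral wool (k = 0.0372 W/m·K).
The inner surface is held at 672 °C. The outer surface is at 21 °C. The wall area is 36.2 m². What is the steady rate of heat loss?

Q ≈ 14200 W

Model the wall as resistances in series:
R_fireclay brick = L/(kA) = 0.18/(1.11×36.2) = 0.00448 K/W
R_castable refractory = L/(kA) = 0.13/(0.856×36.2) = 0.004195 K/W
R_mineral wool = L/(kA) = 0.05/(0.0372×36.2) = 0.03713 K/W
R_total = 0.0458 K/W
Q = ΔT / R_total = 651 / 0.0458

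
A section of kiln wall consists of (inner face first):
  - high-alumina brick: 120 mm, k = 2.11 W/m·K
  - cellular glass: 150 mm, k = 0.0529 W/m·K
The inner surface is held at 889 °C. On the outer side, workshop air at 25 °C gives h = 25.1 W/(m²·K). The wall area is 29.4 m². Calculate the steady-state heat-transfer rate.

Using the resistance-network approach (series):
R_high-alumina brick = L/(kA) = 0.12/(2.11×29.4) = 0.001934 K/W
R_cellular glass = L/(kA) = 0.15/(0.0529×29.4) = 0.09645 K/W
R_outer film = 1/(h_o·A) = 1/(25.1×29.4) = 0.001355 K/W
R_total = 0.09974 K/W
Q = ΔT / R_total = 864 / 0.09974

Q ≈ 8660 W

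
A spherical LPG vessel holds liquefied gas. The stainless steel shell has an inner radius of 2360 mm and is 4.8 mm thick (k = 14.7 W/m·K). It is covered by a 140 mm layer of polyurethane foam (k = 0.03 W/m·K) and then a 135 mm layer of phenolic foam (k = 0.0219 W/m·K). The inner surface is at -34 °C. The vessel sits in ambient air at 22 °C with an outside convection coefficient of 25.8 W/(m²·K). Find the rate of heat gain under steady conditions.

Each spherical layer contributes R = (1/r_i − 1/r_o)/(4πk):
R_stainless steel shell = (1/2.36 − 1/2.3648)/(4π×14.7) = 4.656×10^-6 K/W
R_polyurethane foam = (1/2.3648 − 1/2.5048)/(4π×0.03) = 0.06269 K/W
R_phenolic foam = (1/2.5048 − 1/2.6398)/(4π×0.0219) = 0.07419 K/W
R_outer film = 1/(h·4πr_o²) = 1/(25.8×4π×2.6398²) = 4.426×10^-4 K/W
R_total = 0.1373 K/W
Q = ΔT/R_total = 56/0.1373

Q ≈ 408 W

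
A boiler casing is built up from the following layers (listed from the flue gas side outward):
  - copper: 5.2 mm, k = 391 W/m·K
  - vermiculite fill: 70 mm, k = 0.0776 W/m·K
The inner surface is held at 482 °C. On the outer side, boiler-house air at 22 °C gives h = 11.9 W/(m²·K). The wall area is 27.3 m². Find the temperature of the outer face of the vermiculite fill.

Thermal resistances in series:
R_copper = L/(kA) = 0.0052/(391×27.3) = 4.872×10^-7 K/W
R_vermiculite fill = L/(kA) = 0.07/(0.0776×27.3) = 0.03304 K/W
R_outer film = 1/(h_o·A) = 1/(11.9×27.3) = 0.003078 K/W
R_total = 0.03612 K/W;  Q = ΔT/R_total = 460/0.03612 = 12730 W
T_interface = T_inner − Q·ΣR(inner→interface) = 482 − 12700×0.03304

T ≈ 61.2 °C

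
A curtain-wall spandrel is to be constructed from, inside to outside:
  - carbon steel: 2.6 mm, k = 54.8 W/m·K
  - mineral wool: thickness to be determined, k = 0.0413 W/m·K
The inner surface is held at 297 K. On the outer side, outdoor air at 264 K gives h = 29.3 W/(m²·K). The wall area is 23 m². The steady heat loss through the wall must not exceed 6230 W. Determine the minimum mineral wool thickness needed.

L ≈ 3.62 mm

Series thermal resistances:
R_carbon steel = L/(kA) = 0.0026/(54.8×23) = 2.063×10^-6 K/W
R_outer film = 1/(h_o·A) = 1/(29.3×23) = 0.001484 K/W
Sum of the known resistances R_other = 0.001486 K/W
Required total resistance R_tot = ΔT/Q_allow = 33/6230 = 0.005297 K/W
R_mineral wool = R_tot − R_other = 0.003811 K/W
L = R·k·A = 0.003811×0.0413×23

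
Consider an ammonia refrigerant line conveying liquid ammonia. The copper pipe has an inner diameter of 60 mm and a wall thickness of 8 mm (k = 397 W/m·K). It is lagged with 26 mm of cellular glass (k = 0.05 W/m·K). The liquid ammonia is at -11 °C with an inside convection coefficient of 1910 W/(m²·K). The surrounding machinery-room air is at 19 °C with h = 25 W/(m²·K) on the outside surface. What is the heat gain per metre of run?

Radial resistances (cylindrical: R_cond = ln(r_o/r_i)/(2πkL), R_conv = 1/(h·2πrL)):
R_inner film = 1/(h_i·2πr₁L) = 1/(1910×2π×0.03×1) = 0.002778 K/W
R_copper pipe wall = ln(38/30)/(2π×397×1) = 9.477×10^-5 K/W
R_cellular glass = ln(64/38)/(2π×0.05×1) = 1.659 K/W
R_outer film = 1/(h_o·2πr_oL) = 1/(25×2π×0.064×1) = 0.09947 K/W
R_total = 1.762 K/W
Q = ΔT/R_total = 30/1.762

q′ ≈ 17 W/m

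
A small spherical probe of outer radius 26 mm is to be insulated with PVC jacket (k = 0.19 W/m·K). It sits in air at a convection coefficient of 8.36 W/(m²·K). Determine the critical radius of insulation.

r_cr ≈ 45.5 mm

For a sphere r_cr = 2k/h = 2×0.19/8.36
r_cr = 45.5 mm; since the bare radius (26 mm) is below r_cr, adding a thin layer of insulation will *increase* heat loss.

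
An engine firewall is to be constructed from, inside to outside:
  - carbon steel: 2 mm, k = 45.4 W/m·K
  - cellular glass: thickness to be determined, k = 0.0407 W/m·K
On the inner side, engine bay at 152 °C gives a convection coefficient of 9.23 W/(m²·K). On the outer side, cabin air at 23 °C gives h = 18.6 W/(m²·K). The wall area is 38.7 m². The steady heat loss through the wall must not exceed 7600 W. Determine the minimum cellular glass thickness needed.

Using the resistance-network approach (series):
R_inner film = 1/(h_i·A) = 1/(9.23×38.7) = 0.0028 K/W
R_carbon steel = L/(kA) = 0.002/(45.4×38.7) = 1.138×10^-6 K/W
R_outer film = 1/(h_o·A) = 1/(18.6×38.7) = 0.001389 K/W
Sum of the known resistances R_other = 0.00419 K/W
Required total resistance R_tot = ΔT/Q_allow = 129/7600 = 0.01697 K/W
R_cellular glass = R_tot − R_other = 0.01278 K/W
L = R·k·A = 0.01278×0.0407×38.7

L ≈ 20.1 mm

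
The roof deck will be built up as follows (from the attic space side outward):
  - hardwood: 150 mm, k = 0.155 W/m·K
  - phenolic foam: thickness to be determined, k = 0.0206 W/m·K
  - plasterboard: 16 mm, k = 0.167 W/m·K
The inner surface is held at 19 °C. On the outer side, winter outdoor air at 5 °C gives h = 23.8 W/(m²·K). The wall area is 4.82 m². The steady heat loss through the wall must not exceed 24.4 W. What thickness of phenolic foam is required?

L ≈ 34.2 mm

Treating each layer as a thermal resistance in series:
R_hardwood = L/(kA) = 0.15/(0.155×4.82) = 0.2008 K/W
R_plasterboard = L/(kA) = 0.016/(0.167×4.82) = 0.01988 K/W
R_outer film = 1/(h_o·A) = 1/(23.8×4.82) = 0.008717 K/W
Sum of the known resistances R_other = 0.2294 K/W
Required total resistance R_tot = ΔT/Q_allow = 14/24.4 = 0.5738 K/W
R_phenolic foam = R_tot − R_other = 0.3444 K/W
L = R·k·A = 0.3444×0.0206×4.82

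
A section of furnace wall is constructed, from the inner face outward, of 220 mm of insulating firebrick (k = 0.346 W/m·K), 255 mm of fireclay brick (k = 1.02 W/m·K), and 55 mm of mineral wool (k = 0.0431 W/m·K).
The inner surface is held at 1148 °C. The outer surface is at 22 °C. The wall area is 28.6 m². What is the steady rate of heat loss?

Model the wall as resistances in series:
R_insulating firebrick = L/(kA) = 0.22/(0.346×28.6) = 0.02223 K/W
R_fireclay brick = L/(kA) = 0.255/(1.02×28.6) = 0.008741 K/W
R_mineral wool = L/(kA) = 0.055/(0.0431×28.6) = 0.04462 K/W
R_total = 0.07559 K/W
Q = ΔT / R_total = 1126 / 0.07559

Q ≈ 14900 W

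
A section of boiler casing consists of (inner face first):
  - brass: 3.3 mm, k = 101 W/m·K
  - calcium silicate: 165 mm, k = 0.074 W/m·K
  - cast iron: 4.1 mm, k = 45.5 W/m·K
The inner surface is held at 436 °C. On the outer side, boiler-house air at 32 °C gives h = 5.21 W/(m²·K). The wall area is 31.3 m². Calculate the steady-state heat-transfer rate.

Q ≈ 5220 W

Model the wall as resistances in series:
R_brass = L/(kA) = 0.0033/(101×31.3) = 1.044×10^-6 K/W
R_calcium silicate = L/(kA) = 0.165/(0.074×31.3) = 0.07124 K/W
R_cast iron = L/(kA) = 0.0041/(45.5×31.3) = 2.879×10^-6 K/W
R_outer film = 1/(h_o·A) = 1/(5.21×31.3) = 0.006132 K/W
R_total = 0.07737 K/W
Q = ΔT / R_total = 404 / 0.07737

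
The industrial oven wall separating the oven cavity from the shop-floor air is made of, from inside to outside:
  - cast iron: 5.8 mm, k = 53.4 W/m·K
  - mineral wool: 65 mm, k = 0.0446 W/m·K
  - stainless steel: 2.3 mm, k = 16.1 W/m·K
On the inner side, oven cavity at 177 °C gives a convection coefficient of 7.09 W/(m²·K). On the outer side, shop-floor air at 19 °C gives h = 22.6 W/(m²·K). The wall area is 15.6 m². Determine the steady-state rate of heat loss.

Q ≈ 1500 W

Series thermal resistances:
R_inner film = 1/(h_i·A) = 1/(7.09×15.6) = 0.009041 K/W
R_cast iron = L/(kA) = 0.0058/(53.4×15.6) = 6.962×10^-6 K/W
R_mineral wool = L/(kA) = 0.065/(0.0446×15.6) = 0.09342 K/W
R_stainless steel = L/(kA) = 0.0023/(16.1×15.6) = 9.158×10^-6 K/W
R_outer film = 1/(h_o·A) = 1/(22.6×15.6) = 0.002836 K/W
R_total = 0.1053 K/W
Q = ΔT / R_total = 158 / 0.1053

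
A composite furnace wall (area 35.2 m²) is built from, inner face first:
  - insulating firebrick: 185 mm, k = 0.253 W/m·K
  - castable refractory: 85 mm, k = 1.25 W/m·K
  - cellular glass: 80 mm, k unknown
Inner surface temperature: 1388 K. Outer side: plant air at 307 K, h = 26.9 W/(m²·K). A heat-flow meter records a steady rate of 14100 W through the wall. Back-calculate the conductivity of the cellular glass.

k ≈ 0.043 W/(m·K)

Treating each layer as a thermal resistance in series:
R_insulating firebrick = L/(kA) = 0.185/(0.253×35.2) = 0.02077 K/W
R_castable refractory = L/(kA) = 0.085/(1.25×35.2) = 0.001932 K/W
R_outer film = 1/(h_o·A) = 1/(26.9×35.2) = 0.001056 K/W
Sum of known resistances R_other = 0.02376 K/W
Total R = ΔT/Q = 1081/14100 = 0.07667 K/W
R_cellular glass = R_total − R_other = 0.05291 K/W
k = L/(R·A) = 0.08/(0.05291×35.2)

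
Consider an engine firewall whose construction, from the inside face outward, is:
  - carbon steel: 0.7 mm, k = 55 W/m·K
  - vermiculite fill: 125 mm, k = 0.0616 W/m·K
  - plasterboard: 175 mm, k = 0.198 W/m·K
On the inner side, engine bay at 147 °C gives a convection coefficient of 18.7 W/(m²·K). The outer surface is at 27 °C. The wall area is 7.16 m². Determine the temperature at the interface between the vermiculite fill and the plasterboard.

Treating each layer as a thermal resistance in series:
R_inner film = 1/(h_i·A) = 1/(18.7×7.16) = 0.007469 K/W
R_carbon steel = L/(kA) = 0.0007/(55×7.16) = 1.778×10^-6 K/W
R_vermiculite fill = L/(kA) = 0.125/(0.0616×7.16) = 0.2834 K/W
R_plasterboard = L/(kA) = 0.175/(0.198×7.16) = 0.1234 K/W
R_total = 0.4143 K/W;  Q = ΔT/R_total = 120/0.4143 = 289.6 W
T_interface = T_inner − Q·ΣR(inner→interface) = 147 − 290×0.2909

T ≈ 62.8 °C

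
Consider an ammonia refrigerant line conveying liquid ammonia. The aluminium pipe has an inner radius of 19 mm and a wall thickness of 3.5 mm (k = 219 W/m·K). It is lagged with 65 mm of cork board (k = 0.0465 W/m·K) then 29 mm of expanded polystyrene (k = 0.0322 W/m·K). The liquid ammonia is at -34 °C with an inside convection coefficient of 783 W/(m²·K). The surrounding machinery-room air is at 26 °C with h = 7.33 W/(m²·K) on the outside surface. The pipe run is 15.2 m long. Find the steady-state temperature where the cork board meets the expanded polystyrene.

T ≈ 10.7 °C

For a radial system each layer contributes R = ln(r_out/r_in)/(2πkL); films add R = 1/(hA).
R_inner film = 1/(h_i·2πr₁L) = 1/(783×2π×0.019×15.2) = 7.038×10^-4 K/W
R_aluminium pipe wall = ln(22.5/19)/(2π×219×15.2) = 8.084×10^-6 K/W
R_cork board = ln(87.5/22.5)/(2π×0.0465×15.2) = 0.3058 K/W
R_expanded polystyrene = ln(116.5/87.5)/(2π×0.0322×15.2) = 0.09308 K/W
R_outer film = 1/(h_o·2πr_oL) = 1/(7.33×2π×0.1165×15.2) = 0.01226 K/W
R_total = 0.4119 K/W
Q = ΔT/R_total = 60/0.4119
Q = 146 W
T_interface = T_inner + Q·ΣR(inner→interface) = -34 + 146×0.3065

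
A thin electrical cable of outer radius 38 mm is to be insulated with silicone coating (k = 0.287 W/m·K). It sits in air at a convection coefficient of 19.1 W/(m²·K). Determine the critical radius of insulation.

For a cylinder r_cr = k/h = 0.287/19.1
r_cr = 15 mm; since the bare radius (38 mm) is above r_cr, any added insulation will reduce heat loss.

r_cr ≈ 15 mm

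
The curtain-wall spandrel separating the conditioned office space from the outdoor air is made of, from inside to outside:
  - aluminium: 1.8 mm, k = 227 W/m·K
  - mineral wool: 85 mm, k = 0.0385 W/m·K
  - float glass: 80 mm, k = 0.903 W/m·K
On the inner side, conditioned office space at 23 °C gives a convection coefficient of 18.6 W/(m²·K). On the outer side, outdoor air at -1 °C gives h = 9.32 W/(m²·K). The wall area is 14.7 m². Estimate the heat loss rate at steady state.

Treating each layer as a thermal resistance in series:
R_inner film = 1/(h_i·A) = 1/(18.6×14.7) = 0.003657 K/W
R_aluminium = L/(kA) = 0.0018/(227×14.7) = 5.394×10^-7 K/W
R_mineral wool = L/(kA) = 0.085/(0.0385×14.7) = 0.1502 K/W
R_float glass = L/(kA) = 0.08/(0.903×14.7) = 0.006027 K/W
R_outer film = 1/(h_o·A) = 1/(9.32×14.7) = 0.007299 K/W
R_total = 0.1672 K/W
Q = ΔT / R_total = 24 / 0.1672

Q ≈ 144 W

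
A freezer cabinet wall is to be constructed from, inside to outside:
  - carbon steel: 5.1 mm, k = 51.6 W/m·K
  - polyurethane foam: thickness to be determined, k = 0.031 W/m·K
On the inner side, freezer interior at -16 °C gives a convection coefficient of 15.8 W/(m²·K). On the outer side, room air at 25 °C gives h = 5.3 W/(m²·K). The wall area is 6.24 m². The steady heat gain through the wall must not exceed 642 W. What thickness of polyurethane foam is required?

L ≈ 4.54 mm

Treating each layer as a thermal resistance in series:
R_inner film = 1/(h_i·A) = 1/(15.8×6.24) = 0.01014 K/W
R_carbon steel = L/(kA) = 0.0051/(51.6×6.24) = 1.584×10^-5 K/W
R_outer film = 1/(h_o·A) = 1/(5.3×6.24) = 0.03024 K/W
Sum of the known resistances R_other = 0.0404 K/W
Required total resistance R_tot = ΔT/Q_allow = 41/642 = 0.06386 K/W
R_polyurethane foam = R_tot − R_other = 0.02347 K/W
L = R·k·A = 0.02347×0.031×6.24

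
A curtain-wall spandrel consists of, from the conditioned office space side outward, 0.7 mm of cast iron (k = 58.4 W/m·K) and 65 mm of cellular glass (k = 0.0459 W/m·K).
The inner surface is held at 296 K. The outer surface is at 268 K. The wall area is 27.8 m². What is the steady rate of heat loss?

Model the wall as resistances in series:
R_cast iron = L/(kA) = 0.0007/(58.4×27.8) = 4.312×10^-7 K/W
R_cellular glass = L/(kA) = 0.065/(0.0459×27.8) = 0.05094 K/W
R_total = 0.05094 K/W
Q = ΔT / R_total = 28 / 0.05094

Q ≈ 550 W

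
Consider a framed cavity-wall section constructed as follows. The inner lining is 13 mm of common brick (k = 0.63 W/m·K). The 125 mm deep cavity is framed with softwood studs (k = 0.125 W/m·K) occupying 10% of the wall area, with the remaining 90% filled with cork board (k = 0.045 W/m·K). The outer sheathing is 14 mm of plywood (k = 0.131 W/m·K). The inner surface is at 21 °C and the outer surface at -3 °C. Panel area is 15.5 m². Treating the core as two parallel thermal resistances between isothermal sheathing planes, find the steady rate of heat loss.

Q ≈ 150 W

Sheathing layers in series; stud and cavity paths in parallel between them.
R_inner = 0.013/(0.63×15.5) = 0.001331 K/W
R_stud  = 0.125/(0.125×0.1×15.5) = 0.6452 K/W
R_cav   = 0.125/(0.045×0.9×15.5) = 0.1991 K/W
1/R_core = 1/R_stud + 1/R_cav → R_core = 0.1522 K/W
R_outer = 0.014/(0.131×15.5) = 0.006895 K/W
R_total = 0.1604 K/W
Q = ΔT/R_total = 24/0.1604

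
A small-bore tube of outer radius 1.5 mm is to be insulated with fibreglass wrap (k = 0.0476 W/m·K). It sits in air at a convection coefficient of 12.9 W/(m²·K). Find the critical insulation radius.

r_cr ≈ 3.69 mm

For a cylinder r_cr = k/h = 0.0476/12.9
r_cr = 3.69 mm; since the bare radius (1.5 mm) is below r_cr, adding a thin layer of insulation will *increase* heat loss.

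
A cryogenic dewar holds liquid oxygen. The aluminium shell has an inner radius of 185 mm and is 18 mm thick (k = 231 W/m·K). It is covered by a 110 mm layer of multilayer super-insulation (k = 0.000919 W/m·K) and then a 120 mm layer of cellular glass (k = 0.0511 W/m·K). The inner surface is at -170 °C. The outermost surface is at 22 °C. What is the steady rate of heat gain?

Radial (spherical) resistances in series:
R_aluminium shell = (1/0.185 − 1/0.203)/(4π×231) = 1.651×10^-4 K/W
R_multilayer super-insulation = (1/0.203 − 1/0.313)/(4π×0.000919) = 149.9 K/W
R_cellular glass = (1/0.313 − 1/0.433)/(4π×0.0511) = 1.379 K/W
R_total = 151.3 K/W
Q = ΔT/R_total = 192/151.3

Q ≈ 1.27 W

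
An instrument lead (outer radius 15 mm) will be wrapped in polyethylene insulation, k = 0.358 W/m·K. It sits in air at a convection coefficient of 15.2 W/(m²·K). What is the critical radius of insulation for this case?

r_cr ≈ 23.6 mm

For a cylinder r_cr = k/h = 0.358/15.2
r_cr = 23.6 mm; since the bare radius (15 mm) is below r_cr, adding a thin layer of insulation will *increase* heat loss.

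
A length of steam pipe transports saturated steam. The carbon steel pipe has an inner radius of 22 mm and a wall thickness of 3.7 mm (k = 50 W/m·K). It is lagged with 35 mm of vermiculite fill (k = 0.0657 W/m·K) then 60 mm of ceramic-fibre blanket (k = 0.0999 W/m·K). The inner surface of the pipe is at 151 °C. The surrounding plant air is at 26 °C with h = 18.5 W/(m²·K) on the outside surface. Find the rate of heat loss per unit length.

Per-layer cylindrical resistances, series-summed:
R_carbon steel pipe wall = ln(25.7/22)/(2π×50×1) = 4.948×10^-4 K/W
R_vermiculite fill = ln(60.7/25.7)/(2π×0.0657×1) = 2.082 K/W
R_ceramic-fibre blanket = ln(120.7/60.7)/(2π×0.0999×1) = 1.095 K/W
R_outer film = 1/(h_o·2πr_oL) = 1/(18.5×2π×0.1207×1) = 0.07128 K/W
R_total = 3.249 K/W
Q = ΔT/R_total = 125/3.249

q′ ≈ 38.5 W/m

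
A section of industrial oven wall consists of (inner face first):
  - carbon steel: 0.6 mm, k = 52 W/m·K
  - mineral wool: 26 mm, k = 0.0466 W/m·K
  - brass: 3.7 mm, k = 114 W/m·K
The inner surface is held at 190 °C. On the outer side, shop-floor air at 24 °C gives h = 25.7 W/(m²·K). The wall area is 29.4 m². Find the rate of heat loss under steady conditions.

Q ≈ 8180 W

Series thermal resistances:
R_carbon steel = L/(kA) = 0.0006/(52×29.4) = 3.925×10^-7 K/W
R_mineral wool = L/(kA) = 0.026/(0.0466×29.4) = 0.01898 K/W
R_brass = L/(kA) = 0.0037/(114×29.4) = 1.104×10^-6 K/W
R_outer film = 1/(h_o·A) = 1/(25.7×29.4) = 0.001323 K/W
R_total = 0.0203 K/W
Q = ΔT / R_total = 166 / 0.0203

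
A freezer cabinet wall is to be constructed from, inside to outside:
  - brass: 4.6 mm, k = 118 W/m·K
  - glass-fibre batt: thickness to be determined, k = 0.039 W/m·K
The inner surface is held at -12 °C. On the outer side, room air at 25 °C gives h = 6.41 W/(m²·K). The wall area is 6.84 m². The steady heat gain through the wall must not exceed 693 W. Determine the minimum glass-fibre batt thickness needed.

Using the resistance-network approach (series):
R_brass = L/(kA) = 0.0046/(118×6.84) = 5.699×10^-6 K/W
R_outer film = 1/(h_o·A) = 1/(6.41×6.84) = 0.02281 K/W
Sum of the known resistances R_other = 0.02281 K/W
Required total resistance R_tot = ΔT/Q_allow = 37/693 = 0.05339 K/W
R_glass-fibre batt = R_tot − R_other = 0.03058 K/W
L = R·k·A = 0.03058×0.039×6.84

L ≈ 8.16 mm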